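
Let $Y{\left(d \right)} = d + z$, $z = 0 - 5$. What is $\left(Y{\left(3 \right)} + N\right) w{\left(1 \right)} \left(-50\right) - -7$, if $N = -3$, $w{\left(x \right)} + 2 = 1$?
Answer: $-243$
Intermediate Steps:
$z = -5$ ($z = 0 - 5 = -5$)
$w{\left(x \right)} = -1$ ($w{\left(x \right)} = -2 + 1 = -1$)
$Y{\left(d \right)} = -5 + d$ ($Y{\left(d \right)} = d - 5 = -5 + d$)
$\left(Y{\left(3 \right)} + N\right) w{\left(1 \right)} \left(-50\right) - -7 = \left(\left(-5 + 3\right) - 3\right) \left(-1\right) \left(-50\right) - -7 = \left(-2 - 3\right) \left(-1\right) \left(-50\right) + \left(-32 + 39\right) = \left(-5\right) \left(-1\right) \left(-50\right) + 7 = 5 \left(-50\right) + 7 = -250 + 7 = -243$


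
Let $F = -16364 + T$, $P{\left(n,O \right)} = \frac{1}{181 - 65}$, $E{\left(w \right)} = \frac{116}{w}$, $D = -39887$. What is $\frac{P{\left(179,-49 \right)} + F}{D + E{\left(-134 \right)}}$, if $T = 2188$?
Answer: $\frac{110175805}{310008492} \approx 0.3554$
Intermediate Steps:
$P{\left(n,O \right)} = \frac{1}{116}$
$F = -14176$ ($F = -16364 + 2188 = -14176$)
$\frac{P{\left(179,-49 \right)} + F}{D + E{\left(-134 \right)}} = \frac{\frac{1}{116} - 14176}{-39887 + \frac{116}{-134}} = - \frac{1644415}{116 \left(-39887 + 116 \left(- \frac{1}{134}\right)\right)} = - \frac{1644415}{116 \left(-39887 - \frac{58}{67}\right)} = - \frac{1644415}{116 \left(- \frac{2672487}{67}\right)} = \left(- \frac{1644415}{116}\right) \left(- \frac{67}{2672487}\right) = \frac{110175805}{310008492}$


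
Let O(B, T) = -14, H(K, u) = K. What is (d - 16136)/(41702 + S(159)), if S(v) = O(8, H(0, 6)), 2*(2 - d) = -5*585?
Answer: -9781/27792 ≈ -0.35194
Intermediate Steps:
d = 2929/2 (d = 2 - (-5)*585/2 = 2 - ½*(-2925) = 2 + 2925/2 = 2929/2 ≈ 1464.5)
S(v) = -14
(d - 16136)/(41702 + S(159)) = (2929/2 - 16136)/(41702 - 14) = -29343/2/41688 = -29343/2*1/41688 = -9781/27792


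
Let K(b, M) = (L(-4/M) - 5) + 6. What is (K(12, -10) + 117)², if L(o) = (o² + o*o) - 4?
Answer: 8168164/625 ≈ 13069.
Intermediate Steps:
L(o) = -4 + 2*o² (L(o) = (o² + o²) - 4 = 2*o² - 4 = -4 + 2*o²)
K(b, M) = -3 + 32/M² (K(b, M) = ((-4 + 2*(-4/M)²) - 5) + 6 = ((-4 + 2*(16/M²)) - 5) + 6 = ((-4 + 32/M²) - 5) + 6 = (-9 + 32/M²) + 6 = -3 + 32/M²)
(K(12, -10) + 117)² = ((-3 + 32/(-10)²) + 117)² = ((-3 + 32*(1/100)) + 117)² = ((-3 + 8/25) + 117)² = (-67/25 + 117)² = (2858/25)² = 8168164/625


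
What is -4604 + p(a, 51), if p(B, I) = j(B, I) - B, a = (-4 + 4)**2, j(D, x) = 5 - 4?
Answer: -4603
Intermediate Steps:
j(D, x) = 1
a = 0 (a = 0**2 = 0)
p(B, I) = 1 - B
-4604 + p(a, 51) = -4604 + (1 - 1*0) = -4604 + (1 + 0) = -4604 + 1 = -4603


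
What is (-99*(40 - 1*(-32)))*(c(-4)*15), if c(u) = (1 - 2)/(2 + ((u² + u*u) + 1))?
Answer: 21384/7 ≈ 3054.9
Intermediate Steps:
c(u) = -1/(3 + 2*u²) (c(u) = -1/(2 + ((u² + u²) + 1)) = -1/(2 + (2*u² + 1)) = -1/(2 + (1 + 2*u²)) = -1/(3 + 2*u²))
(-99*(40 - 1*(-32)))*(c(-4)*15) = (-99*(40 - 1*(-32)))*(-1/(3 + 2*(-4)²)*15) = (-99*(40 + 32))*(-1/(3 + 2*16)*15) = (-99*72)*(-1/(3 + 32)*15) = -7128*(-1/35)*15 = -7128*(-1*1/35)*15 = -(-7128)*15/35 = -7128*(-3/7) = 21384/7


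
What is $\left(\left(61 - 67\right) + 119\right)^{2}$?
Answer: $12769$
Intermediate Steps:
$\left(\left(61 - 67\right) + 119\right)^{2} = \left(-6 + 119\right)^{2} = 113^{2} = 12769$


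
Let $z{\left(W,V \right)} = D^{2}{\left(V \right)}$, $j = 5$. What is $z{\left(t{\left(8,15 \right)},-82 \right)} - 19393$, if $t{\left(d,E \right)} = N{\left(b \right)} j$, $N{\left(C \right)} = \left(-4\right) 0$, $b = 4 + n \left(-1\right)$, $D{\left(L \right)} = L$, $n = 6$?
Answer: $-12669$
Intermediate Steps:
$b = -2$ ($b = 4 + 6 \left(-1\right) = 4 - 6 = -2$)
$N{\left(C \right)} = 0$
$t{\left(d,E \right)} = 0$ ($t{\left(d,E \right)} = 0 \cdot 5 = 0$)
$z{\left(W,V \right)} = V^{2}$
$z{\left(t{\left(8,15 \right)},-82 \right)} - 19393 = \left(-82\right)^{2} - 19393 = 6724 - 19393 = -12669$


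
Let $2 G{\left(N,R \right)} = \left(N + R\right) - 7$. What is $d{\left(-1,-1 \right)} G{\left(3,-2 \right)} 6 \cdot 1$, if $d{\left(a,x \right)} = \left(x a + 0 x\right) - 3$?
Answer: $36$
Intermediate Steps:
$G{\left(N,R \right)} = - \frac{7}{2} + \frac{N}{2} + \frac{R}{2}$ ($G{\left(N,R \right)} = \frac{\left(N + R\right) - 7}{2} = \frac{-7 + N + R}{2} = - \frac{7}{2} + \frac{N}{2} + \frac{R}{2}$)
$d{\left(a,x \right)} = -3 + a x$ ($d{\left(a,x \right)} = \left(a x + 0\right) - 3 = a x - 3 = -3 + a x$)
$d{\left(-1,-1 \right)} G{\left(3,-2 \right)} 6 \cdot 1 = \left(-3 - -1\right) \left(- \frac{7}{2} + \frac{1}{2} \cdot 3 + \frac{1}{2} \left(-2\right)\right) 6 \cdot 1 = \left(-3 + 1\right) \left(- \frac{7}{2} + \frac{3}{2} - 1\right) 6 \cdot 1 = - 2 \left(-3\right) 6 \cdot 1 = - 2 \left(\left(-18\right) 1\right) = \left(-2\right) \left(-18\right) = 36$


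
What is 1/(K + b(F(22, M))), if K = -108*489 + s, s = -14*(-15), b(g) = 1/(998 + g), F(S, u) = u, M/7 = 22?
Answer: -1152/60597503 ≈ -1.9011e-5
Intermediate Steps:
M = 154 (M = 7*22 = 154)
s = 210
K = -52602 (K = -108*489 + 210 = -52812 + 210 = -52602)
1/(K + b(F(22, M))) = 1/(-52602 + 1/(998 + 154)) = 1/(-52602 + 1/1152) = 1/(-60597503/1152) = -1152/60597503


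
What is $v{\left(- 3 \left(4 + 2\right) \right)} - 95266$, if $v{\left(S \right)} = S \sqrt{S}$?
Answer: $-95266 - 54 i \sqrt{2} \approx -95266.0 - 76.368 i$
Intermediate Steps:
$v{\left(S \right)} = S^{\frac{3}{2}}$
$v{\left(- 3 \left(4 + 2\right) \right)} - 95266 = \left(- 3 \left(4 + 2\right)\right)^{\frac{3}{2}} - 95266 = \left(\left(-3\right) 6\right)^{\frac{3}{2}} - 95266 = \left(-18\right)^{\frac{3}{2}} - 95266 = - 54 i \sqrt{2} - 95266 = -95266 - 54 i \sqrt{2}$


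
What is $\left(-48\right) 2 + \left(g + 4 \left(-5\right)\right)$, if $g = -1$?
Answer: $-117$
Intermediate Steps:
$\left(-48\right) 2 + \left(g + 4 \left(-5\right)\right) = \left(-48\right) 2 + \left(-1 + 4 \left(-5\right)\right) = -96 - 21 = -117$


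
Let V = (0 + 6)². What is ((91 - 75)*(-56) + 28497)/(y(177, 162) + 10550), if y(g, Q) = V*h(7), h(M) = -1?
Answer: 3943/1502 ≈ 2.6252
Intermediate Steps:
V = 36 (V = 6² = 36)
y(g, Q) = -36 (y(g, Q) = 36*(-1) = -36)
((91 - 75)*(-56) + 28497)/(y(177, 162) + 10550) = ((91 - 75)*(-56) + 28497)/(-36 + 10550) = (16*(-56) + 28497)/10514 = (-896 + 28497)*(1/10514) = 27601*(1/10514) = 3943/1502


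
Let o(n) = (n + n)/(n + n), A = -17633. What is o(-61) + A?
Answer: -17632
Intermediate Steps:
o(n) = 1 (o(n) = (2*n)/((2*n)) = (2*n)*(1/(2*n)) = 1)
o(-61) + A = 1 - 17633 = -17632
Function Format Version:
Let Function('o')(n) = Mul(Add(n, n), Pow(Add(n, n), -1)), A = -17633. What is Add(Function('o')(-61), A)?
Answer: -17632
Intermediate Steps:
Function('o')(n) = 1 (Function('o')(n) = Mul(Mul(2, n), Pow(Mul(2, n), -1)) = Mul(Mul(2, n), Mul(Rational(1, 2), Pow(n, -1))) = 1)
Add(Function('o')(-61), A) = Add(1, -17633) = -17632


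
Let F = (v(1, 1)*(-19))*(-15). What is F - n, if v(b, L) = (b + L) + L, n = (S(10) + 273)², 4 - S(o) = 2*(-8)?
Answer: -84994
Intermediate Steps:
S(o) = 20 (S(o) = 4 - 2*(-8) = 4 - 1*(-16) = 4 + 16 = 20)
n = 85849 (n = (20 + 273)² = 293² = 85849)
v(b, L) = b + 2*L (v(b, L) = (L + b) + L = b + 2*L)
F = 855 (F = ((1 + 2*1)*(-19))*(-15) = ((1 + 2)*(-19))*(-15) = (3*(-19))*(-15) = -57*(-15) = 855)
F - n = 855 - 1*85849 = 855 - 85849 = -84994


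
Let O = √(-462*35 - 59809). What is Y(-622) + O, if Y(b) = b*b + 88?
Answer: 386972 + I*√75979 ≈ 3.8697e+5 + 275.64*I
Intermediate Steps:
Y(b) = 88 + b² (Y(b) = b² + 88 = 88 + b²)
O = I*√75979 (O = √(-16170 - 59809) = √(-75979) = I*√75979 ≈ 275.64*I)
Y(-622) + O = (88 + (-622)²) + I*√75979 = (88 + 386884) + I*√75979 = 386972 + I*√75979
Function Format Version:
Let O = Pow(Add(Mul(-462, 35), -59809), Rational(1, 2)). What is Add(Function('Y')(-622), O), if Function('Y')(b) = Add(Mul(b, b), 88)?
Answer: Add(386972, Mul(I, Pow(75979, Rational(1, 2)))) ≈ Add(3.8697e+5, Mul(275.64, I))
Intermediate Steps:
Function('Y')(b) = Add(88, Pow(b, 2)) (Function('Y')(b) = Add(Pow(b, 2), 88) = Add(88, Pow(b, 2)))
O = Mul(I, Pow(75979, Rational(1, 2))) (O = Pow(Add(-16170, -59809), Rational(1, 2)) = Pow(-75979, Rational(1, 2)) = Mul(I, Pow(75979, Rational(1, 2))) ≈ Mul(275.64, I))
Add(Function('Y')(-622), O) = Add(Add(88, Pow(-622, 2)), Mul(I, Pow(75979, Rational(1, 2)))) = Add(Add(88, 386884), Mul(I, Pow(75979, Rational(1, 2)))) = Add(386972, Mul(I, Pow(75979, Rational(1, 2))))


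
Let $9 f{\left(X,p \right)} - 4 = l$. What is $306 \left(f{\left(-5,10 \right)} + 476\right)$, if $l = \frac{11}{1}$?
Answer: $146166$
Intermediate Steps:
$l = 11$ ($l = 11 \cdot 1 = 11$)
$f{\left(X,p \right)} = \frac{5}{3}$ ($f{\left(X,p \right)} = \frac{4}{9} + \frac{1}{9} \cdot 11 = \frac{4}{9} + \frac{11}{9} = \frac{5}{3}$)
$306 \left(f{\left(-5,10 \right)} + 476\right) = 306 \left(\frac{5}{3} + 476\right) = 306 \cdot \frac{1433}{3} = 146166$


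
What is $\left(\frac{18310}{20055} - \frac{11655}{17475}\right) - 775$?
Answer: $- \frac{3620281942}{4672815} \approx -774.75$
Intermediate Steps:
$\left(\frac{18310}{20055} - \frac{11655}{17475}\right) - 775 = \left(18310 \cdot \frac{1}{20055} - \frac{777}{1165}\right) - 775 = \left(\frac{3662}{4011} - \frac{777}{1165}\right) - 775 = \frac{1149683}{4672815} - 775 = - \frac{3620281942}{4672815}$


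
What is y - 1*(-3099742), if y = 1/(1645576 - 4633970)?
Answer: 9263250394347/2988394 ≈ 3.0997e+6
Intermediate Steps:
y = -1/2988394 (y = 1/(-2988394) = -1/2988394 ≈ -3.3463e-7)
y - 1*(-3099742) = -1/2988394 - 1*(-3099742) = -1/2988394 + 3099742 = 9263250394347/2988394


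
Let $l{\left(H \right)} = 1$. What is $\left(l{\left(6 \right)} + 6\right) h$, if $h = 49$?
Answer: $343$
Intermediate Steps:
$\left(l{\left(6 \right)} + 6\right) h = \left(1 + 6\right) 49 = 7 \cdot 49 = 343$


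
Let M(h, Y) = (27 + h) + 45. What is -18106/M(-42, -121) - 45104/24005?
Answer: -8719753/14403 ≈ -605.41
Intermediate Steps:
M(h, Y) = 72 + h
-18106/M(-42, -121) - 45104/24005 = -18106/(72 - 42) - 45104/24005 = -18106/30 - 45104*1/24005 = -18106*1/30 - 45104/24005 = -9053/15 - 45104/24005 = -8719753/14403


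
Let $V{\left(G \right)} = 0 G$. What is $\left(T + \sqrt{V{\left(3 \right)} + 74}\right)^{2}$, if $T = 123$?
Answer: $\left(123 + \sqrt{74}\right)^{2} \approx 17319.0$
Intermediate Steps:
$V{\left(G \right)} = 0$
$\left(T + \sqrt{V{\left(3 \right)} + 74}\right)^{2} = \left(123 + \sqrt{0 + 74}\right)^{2} = \left(123 + \sqrt{74}\right)^{2}$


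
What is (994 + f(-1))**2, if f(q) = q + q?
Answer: 984064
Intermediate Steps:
f(q) = 2*q
(994 + f(-1))**2 = (994 + 2*(-1))**2 = (994 - 2)**2 = 992**2 = 984064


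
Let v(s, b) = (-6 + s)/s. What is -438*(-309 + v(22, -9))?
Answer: 1485258/11 ≈ 1.3502e+5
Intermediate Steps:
v(s, b) = (-6 + s)/s
-438*(-309 + v(22, -9)) = -438*(-309 + (-6 + 22)/22) = -438*(-309 + (1/22)*16) = -438*(-309 + 8/11) = -438*(-3391/11) = 1485258/11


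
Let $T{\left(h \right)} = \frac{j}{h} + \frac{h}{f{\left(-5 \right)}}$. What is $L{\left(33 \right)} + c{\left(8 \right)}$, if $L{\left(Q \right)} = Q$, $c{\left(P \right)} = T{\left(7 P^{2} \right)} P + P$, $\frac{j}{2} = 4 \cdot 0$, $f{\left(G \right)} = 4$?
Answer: $937$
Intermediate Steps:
$j = 0$ ($j = 2 \cdot 4 \cdot 0 = 2 \cdot 0 = 0$)
$T{\left(h \right)} = \frac{h}{4}$ ($T{\left(h \right)} = \frac{0}{h} + \frac{h}{4} = 0 + h \frac{1}{4} = 0 + \frac{h}{4} = \frac{h}{4}$)
$c{\left(P \right)} = P + \frac{7 P^{3}}{4}$ ($c{\left(P \right)} = \frac{7 P^{2}}{4} P + P = \frac{7 P^{3}}{4} + P = P + \frac{7 P^{3}}{4}$)
$L{\left(33 \right)} + c{\left(8 \right)} = 33 + \left(8 + \frac{7 \cdot 8^{3}}{4}\right) = 33 + \left(8 + \frac{7}{4} \cdot 512\right) = 33 + \left(8 + 896\right) = 33 + 904 = 937$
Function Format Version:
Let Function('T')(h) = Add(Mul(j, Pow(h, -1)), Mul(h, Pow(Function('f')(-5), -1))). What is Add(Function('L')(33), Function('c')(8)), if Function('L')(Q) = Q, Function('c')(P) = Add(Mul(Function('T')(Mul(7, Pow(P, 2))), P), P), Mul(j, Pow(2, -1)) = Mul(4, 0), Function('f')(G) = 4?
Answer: 937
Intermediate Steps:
j = 0 (j = Mul(2, Mul(4, 0)) = Mul(2, 0) = 0)
Function('T')(h) = Mul(Rational(1, 4), h) (Function('T')(h) = Add(Mul(0, Pow(h, -1)), Mul(h, Pow(4, -1))) = Add(0, Mul(h, Rational(1, 4))) = Add(0, Mul(Rational(1, 4), h)) = Mul(Rational(1, 4), h))
Function('c')(P) = Add(P, Mul(Rational(7, 4), Pow(P, 3))) (Function('c')(P) = Add(Mul(Mul(Rational(1, 4), Mul(7, Pow(P, 2))), P), P) = Add(Mul(Mul(Rational(7, 4), Pow(P, 2)), P), P) = Add(Mul(Rational(7, 4), Pow(P, 3)), P) = Add(P, Mul(Rational(7, 4), Pow(P, 3))))
Add(Function('L')(33), Function('c')(8)) = Add(33, Add(8, Mul(Rational(7, 4), Pow(8, 3)))) = Add(33, Add(8, Mul(Rational(7, 4), 512))) = Add(33, Add(8, 896)) = Add(33, 904) = 937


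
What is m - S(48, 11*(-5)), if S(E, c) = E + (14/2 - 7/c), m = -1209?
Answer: -69527/55 ≈ -1264.1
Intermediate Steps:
S(E, c) = 7 + E - 7/c (S(E, c) = E + (14*(1/2) - 7/c) = E + (7 - 7/c) = 7 + E - 7/c)
m - S(48, 11*(-5)) = -1209 - (7 + 48 - 7/(11*(-5))) = -1209 - (7 + 48 - 7/(-55)) = -1209 - (7 + 48 - 7*(-1/55)) = -1209 - (7 + 48 + 7/55) = -1209 - 1*3032/55 = -1209 - 3032/55 = -69527/55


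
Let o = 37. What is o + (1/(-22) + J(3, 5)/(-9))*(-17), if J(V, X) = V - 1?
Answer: 8227/198 ≈ 41.550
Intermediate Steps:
J(V, X) = -1 + V
o + (1/(-22) + J(3, 5)/(-9))*(-17) = 37 + (1/(-22) + (-1 + 3)/(-9))*(-17) = 37 + (1*(-1/22) + 2*(-⅑))*(-17) = 37 + (-1/22 - 2/9)*(-17) = 37 - 53/198*(-17) = 37 + 901/198 = 8227/198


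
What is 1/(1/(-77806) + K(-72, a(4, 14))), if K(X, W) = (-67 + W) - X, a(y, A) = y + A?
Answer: 77806/1789537 ≈ 0.043478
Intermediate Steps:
a(y, A) = A + y
K(X, W) = -67 + W - X
1/(1/(-77806) + K(-72, a(4, 14))) = 1/(1/(-77806) + (-67 + (14 + 4) - 1*(-72))) = 1/(-1/77806 + (-67 + 18 + 72)) = 1/(-1/77806 + 23) = 1/(1789537/77806) = 77806/1789537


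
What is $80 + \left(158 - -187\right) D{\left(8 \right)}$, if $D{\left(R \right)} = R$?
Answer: $2840$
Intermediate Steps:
$80 + \left(158 - -187\right) D{\left(8 \right)} = 80 + \left(158 - -187\right) 8 = 80 + \left(158 + 187\right) 8 = 80 + 345 \cdot 8 = 80 + 2760 = 2840$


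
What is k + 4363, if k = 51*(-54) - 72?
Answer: 1537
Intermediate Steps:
k = -2826 (k = -2754 - 72 = -2826)
k + 4363 = -2826 + 4363 = 1537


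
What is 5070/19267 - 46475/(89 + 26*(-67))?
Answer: 903814535/31848351 ≈ 28.379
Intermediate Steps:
5070/19267 - 46475/(89 + 26*(-67)) = 5070*(1/19267) - 46475/(89 - 1742) = 5070/19267 - 46475/(-1653) = 5070/19267 - 46475*(-1/1653) = 5070/19267 + 46475/1653 = 903814535/31848351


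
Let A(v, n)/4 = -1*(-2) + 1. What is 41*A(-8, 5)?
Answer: 492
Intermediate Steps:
A(v, n) = 12 (A(v, n) = 4*(-1*(-2) + 1) = 4*(2 + 1) = 4*3 = 12)
41*A(-8, 5) = 41*12 = 492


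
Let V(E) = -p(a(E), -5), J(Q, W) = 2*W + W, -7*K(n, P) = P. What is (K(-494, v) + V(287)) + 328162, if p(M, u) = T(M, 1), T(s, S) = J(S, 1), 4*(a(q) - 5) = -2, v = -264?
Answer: 2297377/7 ≈ 3.2820e+5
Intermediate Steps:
a(q) = 9/2 (a(q) = 5 + (1/4)*(-2) = 5 - 1/2 = 9/2)
K(n, P) = -P/7
J(Q, W) = 3*W
T(s, S) = 3 (T(s, S) = 3*1 = 3)
p(M, u) = 3
V(E) = -3 (V(E) = -1*3 = -3)
(K(-494, v) + V(287)) + 328162 = (-1/7*(-264) - 3) + 328162 = (264/7 - 3) + 328162 = 243/7 + 328162 = 2297377/7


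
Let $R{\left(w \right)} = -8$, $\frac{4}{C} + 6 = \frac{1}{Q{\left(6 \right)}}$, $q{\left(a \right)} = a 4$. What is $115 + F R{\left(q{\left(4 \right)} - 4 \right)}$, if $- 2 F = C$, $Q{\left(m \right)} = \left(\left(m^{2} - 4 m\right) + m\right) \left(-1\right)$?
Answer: $\frac{12247}{109} \approx 112.36$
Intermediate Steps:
$Q{\left(m \right)} = - m^{2} + 3 m$ ($Q{\left(m \right)} = \left(m^{2} - 3 m\right) \left(-1\right) = - m^{2} + 3 m$)
$q{\left(a \right)} = 4 a$
$C = - \frac{72}{109}$ ($C = \frac{4}{-6 + \frac{1}{6 \left(3 - 6\right)}} = \frac{4}{-6 + \frac{1}{6 \left(-3\right)}} = \frac{4}{-6 + \frac{1}{-18}} = \frac{4}{-6 - \frac{1}{18}} = \frac{4}{- \frac{109}{18}} = 4 \left(- \frac{18}{109}\right) = - \frac{72}{109} \approx -0.66055$)
$F = \frac{36}{109}$ ($F = \left(- \frac{1}{2}\right) \left(- \frac{72}{109}\right) = \frac{36}{109} \approx 0.33028$)
$115 + F R{\left(q{\left(4 \right)} - 4 \right)} = 115 + \frac{36}{109} \left(-8\right) = 115 - \frac{288}{109} = \frac{12247}{109}$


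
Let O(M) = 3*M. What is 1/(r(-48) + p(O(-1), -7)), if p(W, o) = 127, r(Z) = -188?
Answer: -1/61 ≈ -0.016393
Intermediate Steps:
1/(r(-48) + p(O(-1), -7)) = 1/(-188 + 127) = 1/(-61) = -1/61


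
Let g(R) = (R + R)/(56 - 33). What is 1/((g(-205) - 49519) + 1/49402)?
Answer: -1136246/56286020471 ≈ -2.0187e-5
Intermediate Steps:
g(R) = 2*R/23 (g(R) = (2*R)/23 = (2*R)*(1/23) = 2*R/23)
1/((g(-205) - 49519) + 1/49402) = 1/(((2/23)*(-205) - 49519) + 1/49402) = 1/((-410/23 - 49519) + 1/49402) = 1/(-1139347/23 + 1/49402) = 1/(-56286020471/1136246) = -1136246/56286020471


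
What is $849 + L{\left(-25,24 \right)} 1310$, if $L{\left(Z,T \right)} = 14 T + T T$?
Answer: $1195569$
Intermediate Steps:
$L{\left(Z,T \right)} = T^{2} + 14 T$ ($L{\left(Z,T \right)} = 14 T + T^{2} = T^{2} + 14 T$)
$849 + L{\left(-25,24 \right)} 1310 = 849 + 24 \left(14 + 24\right) 1310 = 849 + 24 \cdot 38 \cdot 1310 = 849 + 912 \cdot 1310 = 849 + 1194720 = 1195569$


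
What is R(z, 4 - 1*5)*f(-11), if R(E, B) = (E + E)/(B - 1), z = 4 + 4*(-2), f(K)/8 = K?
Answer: -352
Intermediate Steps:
f(K) = 8*K
z = -4 (z = 4 - 8 = -4)
R(E, B) = 2*E/(-1 + B) (R(E, B) = (2*E)/(-1 + B) = 2*E/(-1 + B))
R(z, 4 - 1*5)*f(-11) = (2*(-4)/(-1 + (4 - 1*5)))*(8*(-11)) = (2*(-4)/(-1 + (4 - 5)))*(-88) = (2*(-4)/(-1 - 1))*(-88) = (2*(-4)/(-2))*(-88) = (2*(-4)*(-½))*(-88) = 4*(-88) = -352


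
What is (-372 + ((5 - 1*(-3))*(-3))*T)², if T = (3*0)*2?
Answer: 138384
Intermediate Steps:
T = 0 (T = 0*2 = 0)
(-372 + ((5 - 1*(-3))*(-3))*T)² = (-372 + ((5 - 1*(-3))*(-3))*0)² = (-372 + ((5 + 3)*(-3))*0)² = (-372 + (8*(-3))*0)² = (-372 - 24*0)² = (-372 + 0)² = (-372)² = 138384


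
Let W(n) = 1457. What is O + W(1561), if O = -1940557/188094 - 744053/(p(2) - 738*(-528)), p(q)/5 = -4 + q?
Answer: 26472433398568/18322894869 ≈ 1444.8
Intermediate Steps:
p(q) = -20 + 5*q (p(q) = 5*(-4 + q) = -20 + 5*q)
O = -224024425565/18322894869 (O = -1940557/188094 - 744053/((-20 + 5*2) - 738*(-528)) = -1940557*1/188094 - 744053/((-20 + 10) + 389664) = -1940557/188094 - 744053/(-10 + 389664) = -1940557/188094 - 744053/389654 = -224024425565/18322894869 ≈ -12.226)
O + W(1561) = -224024425565/18322894869 + 1457 = 26472433398568/18322894869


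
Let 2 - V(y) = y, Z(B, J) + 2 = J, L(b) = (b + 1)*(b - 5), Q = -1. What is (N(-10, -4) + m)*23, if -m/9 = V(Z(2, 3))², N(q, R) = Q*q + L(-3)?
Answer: 391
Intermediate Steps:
L(b) = (1 + b)*(-5 + b)
Z(B, J) = -2 + J
V(y) = 2 - y
N(q, R) = 16 - q (N(q, R) = -q + (-5 + (-3)² - 4*(-3)) = -q + (-5 + 9 + 12) = -q + 16 = 16 - q)
m = -9 (m = -9*(2 - (-2 + 3))² = -9*(2 - 1*1)² = -9*(2 - 1)² = -9*1² = -9*1 = -9)
(N(-10, -4) + m)*23 = ((16 - 1*(-10)) - 9)*23 = ((16 + 10) - 9)*23 = (26 - 9)*23 = 17*23 = 391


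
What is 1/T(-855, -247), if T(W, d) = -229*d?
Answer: 1/56563 ≈ 1.7679e-5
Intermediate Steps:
1/T(-855, -247) = 1/(-229*(-247)) = 1/56563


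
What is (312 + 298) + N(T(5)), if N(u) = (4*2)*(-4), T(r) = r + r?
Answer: 578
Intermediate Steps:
T(r) = 2*r
N(u) = -32 (N(u) = 8*(-4) = -32)
(312 + 298) + N(T(5)) = (312 + 298) - 32 = 610 - 32 = 578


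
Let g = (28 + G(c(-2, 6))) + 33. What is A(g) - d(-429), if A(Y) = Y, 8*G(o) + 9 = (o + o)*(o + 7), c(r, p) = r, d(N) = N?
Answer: 3891/8 ≈ 486.38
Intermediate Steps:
G(o) = -9/8 + o*(7 + o)/4 (G(o) = -9/8 + ((o + o)*(o + 7))/8 = -9/8 + ((2*o)*(7 + o))/8 = -9/8 + (2*o*(7 + o))/8 = -9/8 + o*(7 + o)/4)
g = 459/8 (g = (28 + (-9/8 + (¼)*(-2)² + (7/4)*(-2))) + 33 = (28 + (-9/8 + (¼)*4 - 7/2)) + 33 = (28 + (-9/8 + 1 - 7/2)) + 33 = (28 - 29/8) + 33 = 195/8 + 33 = 459/8 ≈ 57.375)
A(g) - d(-429) = 459/8 - 1*(-429) = 459/8 + 429 = 3891/8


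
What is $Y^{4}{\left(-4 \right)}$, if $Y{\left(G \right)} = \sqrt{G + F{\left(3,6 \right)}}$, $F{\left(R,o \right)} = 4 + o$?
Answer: $36$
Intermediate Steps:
$Y{\left(G \right)} = \sqrt{10 + G}$ ($Y{\left(G \right)} = \sqrt{G + \left(4 + 6\right)} = \sqrt{G + 10} = \sqrt{10 + G}$)
$Y^{4}{\left(-4 \right)} = \left(\sqrt{10 - 4}\right)^{4} = \left(\sqrt{6}\right)^{4} = 36$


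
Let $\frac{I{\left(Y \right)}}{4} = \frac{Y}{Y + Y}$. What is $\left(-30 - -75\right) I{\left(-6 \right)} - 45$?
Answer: $45$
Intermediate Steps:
$I{\left(Y \right)} = 2$ ($I{\left(Y \right)} = 4 \frac{Y}{Y + Y} = 4 \frac{Y}{2 Y} = 4 Y \frac{1}{2 Y} = 4 \cdot \frac{1}{2} = 2$)
$\left(-30 - -75\right) I{\left(-6 \right)} - 45 = \left(-30 - -75\right) 2 - 45 = \left(-30 + 75\right) 2 - 45 = 45 \cdot 2 - 45 = 90 - 45 = 45$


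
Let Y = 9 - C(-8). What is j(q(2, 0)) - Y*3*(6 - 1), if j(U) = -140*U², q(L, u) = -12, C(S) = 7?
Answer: -20190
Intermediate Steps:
Y = 2 (Y = 9 - 1*7 = 9 - 7 = 2)
j(q(2, 0)) - Y*3*(6 - 1) = -140*(-12)² - 2*3*(6 - 1) = -140*144 - 2*3*5 = -20160 - 2*15 = -20160 - 1*30 = -20160 - 30 = -20190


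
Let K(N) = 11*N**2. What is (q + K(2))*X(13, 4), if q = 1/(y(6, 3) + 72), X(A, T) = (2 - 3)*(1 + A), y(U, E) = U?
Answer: -24031/39 ≈ -616.18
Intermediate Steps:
X(A, T) = -1 - A (X(A, T) = -(1 + A) = -1 - A)
q = 1/78 (q = 1/(6 + 72) = 1/78 ≈ 0.012821)
(q + K(2))*X(13, 4) = (1/78 + 11*2**2)*(-1 - 1*13) = (1/78 + 11*4)*(-1 - 13) = (1/78 + 44)*(-14) = (3433/78)*(-14) = -24031/39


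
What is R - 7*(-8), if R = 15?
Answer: 71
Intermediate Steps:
R - 7*(-8) = 15 - 7*(-8) = 15 + 56 = 71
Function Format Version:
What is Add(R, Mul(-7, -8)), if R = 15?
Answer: 71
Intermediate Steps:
Add(R, Mul(-7, -8)) = Add(15, Mul(-7, -8)) = Add(15, 56) = 71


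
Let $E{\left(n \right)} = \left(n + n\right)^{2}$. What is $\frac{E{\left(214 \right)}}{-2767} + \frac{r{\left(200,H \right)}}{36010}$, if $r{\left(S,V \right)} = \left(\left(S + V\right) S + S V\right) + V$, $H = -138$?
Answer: $- \frac{3319448043}{49819835} \approx -66.629$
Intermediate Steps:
$r{\left(S,V \right)} = V + S V + S \left(S + V\right)$ ($r{\left(S,V \right)} = \left(S \left(S + V\right) + S V\right) + V = \left(S V + S \left(S + V\right)\right) + V = V + S V + S \left(S + V\right)$)
$E{\left(n \right)} = 4 n^{2}$ ($E{\left(n \right)} = \left(2 n\right)^{2} = 4 n^{2}$)
$\frac{E{\left(214 \right)}}{-2767} + \frac{r{\left(200,H \right)}}{36010} = \frac{4 \cdot 214^{2}}{-2767} + \frac{-138 + 200^{2} + 2 \cdot 200 \left(-138\right)}{36010} = 4 \cdot 45796 \left(- \frac{1}{2767}\right) + \left(-138 + 40000 - 55200\right) \frac{1}{36010} = 183184 \left(- \frac{1}{2767}\right) - \frac{7669}{18005} = - \frac{183184}{2767} - \frac{7669}{18005} = - \frac{3319448043}{49819835}$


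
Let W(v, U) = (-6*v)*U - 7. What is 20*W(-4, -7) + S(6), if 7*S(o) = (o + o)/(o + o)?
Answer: -24499/7 ≈ -3499.9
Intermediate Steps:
S(o) = 1/7 (S(o) = ((o + o)/(o + o))/7 = ((2*o)/((2*o)))/7 = ((2*o)*(1/(2*o)))/7 = (1/7)*1 = 1/7)
W(v, U) = -7 - 6*U*v (W(v, U) = -6*U*v - 7 = -7 - 6*U*v)
20*W(-4, -7) + S(6) = 20*(-7 - 6*(-7)*(-4)) + 1/7 = 20*(-7 - 168) + 1/7 = 20*(-175) + 1/7 = -3500 + 1/7 = -24499/7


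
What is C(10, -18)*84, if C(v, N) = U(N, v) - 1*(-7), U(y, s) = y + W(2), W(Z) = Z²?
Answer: -588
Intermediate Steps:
U(y, s) = 4 + y (U(y, s) = y + 2² = y + 4 = 4 + y)
C(v, N) = 11 + N (C(v, N) = (4 + N) - 1*(-7) = (4 + N) + 7 = 11 + N)
C(10, -18)*84 = (11 - 18)*84 = -7*84 = -588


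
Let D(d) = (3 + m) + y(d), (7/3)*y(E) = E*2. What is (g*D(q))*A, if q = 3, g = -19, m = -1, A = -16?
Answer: 9728/7 ≈ 1389.7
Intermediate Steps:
y(E) = 6*E/7 (y(E) = 3*(E*2)/7 = 3*(2*E)/7 = 6*E/7)
D(d) = 2 + 6*d/7 (D(d) = (3 - 1) + 6*d/7 = 2 + 6*d/7)
(g*D(q))*A = -19*(2 + (6/7)*3)*(-16) = -19*(2 + 18/7)*(-16) = -19*32/7*(-16) = -608/7*(-16) = 9728/7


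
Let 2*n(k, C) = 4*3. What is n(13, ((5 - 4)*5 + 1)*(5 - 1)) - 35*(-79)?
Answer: 2771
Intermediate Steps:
n(k, C) = 6 (n(k, C) = (4*3)/2 = (1/2)*12 = 6)
n(13, ((5 - 4)*5 + 1)*(5 - 1)) - 35*(-79) = 6 - 35*(-79) = 6 + 2765 = 2771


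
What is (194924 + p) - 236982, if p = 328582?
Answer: 286524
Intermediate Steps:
(194924 + p) - 236982 = (194924 + 328582) - 236982 = 523506 - 236982 = 286524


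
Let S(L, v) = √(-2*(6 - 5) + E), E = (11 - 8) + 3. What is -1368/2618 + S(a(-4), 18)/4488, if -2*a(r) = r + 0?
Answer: -8201/15708 ≈ -0.52209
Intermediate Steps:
a(r) = -r/2 (a(r) = -(r + 0)/2 = -r/2)
E = 6 (E = 3 + 3 = 6)
S(L, v) = 2 (S(L, v) = √(-2*(6 - 5) + 6) = √(-2*1 + 6) = √(-2 + 6) = √4 = 2)
-1368/2618 + S(a(-4), 18)/4488 = -1368/2618 + 2/4488 = -1368*1/2618 + 2*(1/4488) = -684/1309 + 1/2244 = -8201/15708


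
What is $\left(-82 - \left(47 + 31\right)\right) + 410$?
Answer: $250$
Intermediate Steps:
$\left(-82 - \left(47 + 31\right)\right) + 410 = \left(-82 - 78\right) + 410 = -160 + 410 = 250$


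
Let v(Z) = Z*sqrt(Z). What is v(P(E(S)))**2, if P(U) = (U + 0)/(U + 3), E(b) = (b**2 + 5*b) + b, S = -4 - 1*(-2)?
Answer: 512/125 ≈ 4.0960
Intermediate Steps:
S = -2 (S = -4 + 2 = -2)
E(b) = b**2 + 6*b
P(U) = U/(3 + U)
v(Z) = Z**(3/2)
v(P(E(S)))**2 = (((-2*(6 - 2))/(3 - 2*(6 - 2)))**(3/2))**2 = (((-2*4)/(3 - 2*4))**(3/2))**2 = ((-8/(3 - 8))**(3/2))**2 = ((-8/(-5))**(3/2))**2 = ((-8*(-1/5))**(3/2))**2 = ((8/5)**(3/2))**2 = (16*sqrt(10)/25)**2 = 512/125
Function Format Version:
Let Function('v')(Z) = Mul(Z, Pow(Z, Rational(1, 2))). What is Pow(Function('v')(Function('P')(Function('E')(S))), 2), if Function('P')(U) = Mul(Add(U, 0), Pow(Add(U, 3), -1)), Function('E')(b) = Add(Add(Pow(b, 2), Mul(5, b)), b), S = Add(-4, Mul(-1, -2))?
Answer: Rational(512, 125) ≈ 4.0960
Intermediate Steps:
S = -2 (S = Add(-4, 2) = -2)
Function('E')(b) = Add(Pow(b, 2), Mul(6, b))
Function('P')(U) = Mul(U, Pow(Add(3, U), -1))
Function('v')(Z) = Pow(Z, Rational(3, 2))
Pow(Function('v')(Function('P')(Function('E')(S))), 2) = Pow(Pow(Mul(Mul(-2, Add(6, -2)), Pow(Add(3, Mul(-2, Add(6, -2))), -1)), Rational(3, 2)), 2) = Pow(Pow(Mul(Mul(-2, 4), Pow(Add(3, Mul(-2, 4)), -1)), Rational(3, 2)), 2) = Pow(Pow(Mul(-8, Pow(Add(3, -8), -1)), Rational(3, 2)), 2) = Pow(Pow(Mul(-8, Pow(-5, -1)), Rational(3, 2)), 2) = Pow(Pow(Mul(-8, Rational(-1, 5)), Rational(3, 2)), 2) = Pow(Pow(Rational(8, 5), Rational(3, 2)), 2) = Pow(Mul(Rational(16, 25), Pow(10, Rational(1, 2))), 2) = Rational(512, 125)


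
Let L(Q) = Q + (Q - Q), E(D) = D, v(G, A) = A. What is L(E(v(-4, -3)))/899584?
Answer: -3/899584 ≈ -3.3349e-6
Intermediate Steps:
L(Q) = Q (L(Q) = Q + 0 = Q)
L(E(v(-4, -3)))/899584 = -3/899584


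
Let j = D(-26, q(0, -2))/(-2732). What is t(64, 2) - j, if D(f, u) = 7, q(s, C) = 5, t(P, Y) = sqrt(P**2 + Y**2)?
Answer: 7/2732 + 10*sqrt(41) ≈ 64.034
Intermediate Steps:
j = -7/2732 (j = 7/(-2732) = 7*(-1/2732) = -7/2732 ≈ -0.0025622)
t(64, 2) - j = sqrt(64**2 + 2**2) - 1*(-7/2732) = sqrt(4096 + 4) + 7/2732 = sqrt(4100) + 7/2732 = 10*sqrt(41) + 7/2732 = 7/2732 + 10*sqrt(41)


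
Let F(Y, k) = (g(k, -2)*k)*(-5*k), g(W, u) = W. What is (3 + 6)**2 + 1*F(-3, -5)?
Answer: 706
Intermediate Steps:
F(Y, k) = -5*k**3 (F(Y, k) = (k*k)*(-5*k) = k**2*(-5*k) = -5*k**3)
(3 + 6)**2 + 1*F(-3, -5) = (3 + 6)**2 + 1*(-5*(-5)**3) = 9**2 + 1*(-5*(-125)) = 81 + 1*625 = 81 + 625 = 706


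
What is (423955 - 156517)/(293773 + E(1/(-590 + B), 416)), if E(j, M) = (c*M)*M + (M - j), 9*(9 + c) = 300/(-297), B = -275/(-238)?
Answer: -383847905430/1841085289441 ≈ -0.20849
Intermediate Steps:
B = 275/238 (B = -275*(-1/238) = 275/238 ≈ 1.1555)
c = -8119/891 (c = -9 + (300/(-297))/9 = -9 + (300*(-1/297))/9 = -9 + (1/9)*(-100/99) = -9 - 100/891 = -8119/891 ≈ -9.1122)
E(j, M) = M - j - 8119*M**2/891 (E(j, M) = (-8119*M/891)*M + (M - j) = -8119*M**2/891 + (M - j) = M - j - 8119*M**2/891)
(423955 - 156517)/(293773 + E(1/(-590 + B), 416)) = (423955 - 156517)/(293773 + (416 - 1/(-590 + 275/238) - 8119/891*416**2)) = 267438/(293773 + (416 - 1/(-140145/238) - 8119/891*173056)) = 267438/(293773 + (416 - 1*(-238/140145) - 1405041664/891)) = 267438/(293773 + (416 + 238/140145 - 1405041664/891)) = 267438/(293773 - 65619206068034/41623065) = 267438/(-53391473393789/41623065) = 267438*(-41623065/53391473393789) = -383847905430/1841085289441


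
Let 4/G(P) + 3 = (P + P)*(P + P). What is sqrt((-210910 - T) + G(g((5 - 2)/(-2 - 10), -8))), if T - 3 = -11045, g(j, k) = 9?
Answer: 2*I*sqrt(5148649326)/321 ≈ 447.07*I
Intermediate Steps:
G(P) = 4/(-3 + 4*P**2) (G(P) = 4/(-3 + (P + P)*(P + P)) = 4/(-3 + (2*P)*(2*P)) = 4/(-3 + 4*P**2))
T = -11042 (T = 3 - 11045 = -11042)
sqrt((-210910 - T) + G(g((5 - 2)/(-2 - 10), -8))) = sqrt((-210910 - 1*(-11042)) + 4/(-3 + 4*9**2)) = sqrt((-210910 + 11042) + 4/(-3 + 4*81)) = sqrt(-199868 + 4/(-3 + 324)) = sqrt(-199868 + 4/321) = sqrt(-64157624/321) = 2*I*sqrt(5148649326)/321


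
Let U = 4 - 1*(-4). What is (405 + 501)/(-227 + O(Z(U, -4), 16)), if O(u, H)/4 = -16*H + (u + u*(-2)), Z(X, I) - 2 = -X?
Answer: -302/409 ≈ -0.73839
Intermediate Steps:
U = 8 (U = 4 + 4 = 8)
Z(X, I) = 2 - X
O(u, H) = -64*H - 4*u (O(u, H) = 4*(-16*H + (u + u*(-2))) = 4*(-16*H + (u - 2*u)) = 4*(-16*H - u) = 4*(-u - 16*H) = -64*H - 4*u)
(405 + 501)/(-227 + O(Z(U, -4), 16)) = (405 + 501)/(-227 + (-64*16 - 4*(2 - 1*8))) = 906/(-227 + (-1024 - 4*(2 - 8))) = 906/(-227 + (-1024 - 4*(-6))) = 906/(-227 + (-1024 + 24)) = 906/(-227 - 1000) = 906/(-1227) = 906*(-1/1227) = -302/409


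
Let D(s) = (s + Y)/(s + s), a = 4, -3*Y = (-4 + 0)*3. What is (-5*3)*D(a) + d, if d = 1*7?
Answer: -8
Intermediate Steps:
Y = 4 (Y = -(-4 + 0)*3/3 = -(-4)*3/3 = -1/3*(-12) = 4)
D(s) = (4 + s)/(2*s) (D(s) = (s + 4)/(s + s) = (4 + s)/((2*s)) = (4 + s)*(1/(2*s)) = (4 + s)/(2*s))
d = 7
(-5*3)*D(a) + d = (-5*3)*((1/2)*(4 + 4)/4) + 7 = -15*8/(2*4) + 7 = -15*1 + 7 = -15 + 7 = -8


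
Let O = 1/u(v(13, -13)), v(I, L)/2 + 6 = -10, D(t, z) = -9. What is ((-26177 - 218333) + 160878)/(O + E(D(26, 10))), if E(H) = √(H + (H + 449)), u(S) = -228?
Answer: -19068096/22405103 - 4347525888*√431/22405103 ≈ -4029.3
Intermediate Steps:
v(I, L) = -32 (v(I, L) = -12 + 2*(-10) = -12 - 20 = -32)
E(H) = √(449 + 2*H) (E(H) = √(H + (449 + H)) = √(449 + 2*H))
O = -1/228 (O = 1/(-228) = -1/228 ≈ -0.0043860)
((-26177 - 218333) + 160878)/(O + E(D(26, 10))) = ((-26177 - 218333) + 160878)/(-1/228 + √(449 + 2*(-9))) = (-244510 + 160878)/(-1/228 + √(449 - 18)) = -83632/(-1/228 + √431)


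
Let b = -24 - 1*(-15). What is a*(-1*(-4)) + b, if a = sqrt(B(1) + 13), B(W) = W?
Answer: -9 + 4*sqrt(14) ≈ 5.9666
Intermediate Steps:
b = -9 (b = -24 + 15 = -9)
a = sqrt(14) (a = sqrt(1 + 13) = sqrt(14) ≈ 3.7417)
a*(-1*(-4)) + b = sqrt(14)*(-1*(-4)) - 9 = sqrt(14)*4 - 9 = 4*sqrt(14) - 9 = -9 + 4*sqrt(14)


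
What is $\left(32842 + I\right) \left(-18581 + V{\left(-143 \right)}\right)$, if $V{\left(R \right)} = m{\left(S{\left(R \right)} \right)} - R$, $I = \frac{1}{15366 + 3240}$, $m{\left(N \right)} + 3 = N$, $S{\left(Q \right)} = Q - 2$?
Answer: $- \frac{5678564345129}{9303} \approx -6.104 \cdot 10^{8}$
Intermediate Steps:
$S{\left(Q \right)} = -2 + Q$ ($S{\left(Q \right)} = Q - 2 = -2 + Q$)
$m{\left(N \right)} = -3 + N$
$I = \frac{1}{18606} \approx 5.3746 \cdot 10^{-5}$
$V{\left(R \right)} = -5$ ($V{\left(R \right)} = \left(-3 + \left(-2 + R\right)\right) - R = \left(-5 + R\right) - R = -5$)
$\left(32842 + I\right) \left(-18581 + V{\left(-143 \right)}\right) = \left(32842 + \frac{1}{18606}\right) \left(-18581 - 5\right) = \frac{611058253}{18606} \left(-18586\right) = - \frac{5678564345129}{9303}$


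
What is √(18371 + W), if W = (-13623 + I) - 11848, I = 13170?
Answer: √6070 ≈ 77.910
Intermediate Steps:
W = -12301 (W = (-13623 + 13170) - 11848 = -453 - 11848 = -12301)
√(18371 + W) = √(18371 - 12301) = √6070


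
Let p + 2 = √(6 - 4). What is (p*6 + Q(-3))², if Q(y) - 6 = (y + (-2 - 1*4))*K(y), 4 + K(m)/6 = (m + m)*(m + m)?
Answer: 3006828 - 20808*√2 ≈ 2.9774e+6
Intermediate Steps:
K(m) = -24 + 24*m² (K(m) = -24 + 6*((m + m)*(m + m)) = -24 + 6*((2*m)*(2*m)) = -24 + 6*(4*m²) = -24 + 24*m²)
p = -2 + √2 (p = -2 + √(6 - 4) = -2 + √2 ≈ -0.58579)
Q(y) = 6 + (-24 + 24*y²)*(-6 + y) (Q(y) = 6 + (y + (-2 - 1*4))*(-24 + 24*y²) = 6 + (y + (-2 - 4))*(-24 + 24*y²) = 6 + (y - 6)*(-24 + 24*y²) = 6 + (-6 + y)*(-24 + 24*y²) = 6 + (-24 + 24*y²)*(-6 + y))
(p*6 + Q(-3))² = ((-2 + √2)*6 + (150 - 144*(-3)² - 24*(-3) + 24*(-3)³))² = ((-12 + 6*√2) + (150 - 144*9 + 72 + 24*(-27)))² = ((-12 + 6*√2) + (150 - 1296 + 72 - 648))² = ((-12 + 6*√2) - 1722)² = (-1734 + 6*√2)²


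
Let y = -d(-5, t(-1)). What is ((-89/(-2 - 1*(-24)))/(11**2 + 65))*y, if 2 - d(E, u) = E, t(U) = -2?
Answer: 623/4092 ≈ 0.15225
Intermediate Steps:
d(E, u) = 2 - E
y = -7 (y = -(2 - 1*(-5)) = -(2 + 5) = -1*7 = -7)
((-89/(-2 - 1*(-24)))/(11**2 + 65))*y = ((-89/(-2 - 1*(-24)))/(11**2 + 65))*(-7) = ((-89/(-2 + 24))/(121 + 65))*(-7) = ((-89/22)/186)*(-7) = ((-89*1/22)/186)*(-7) = ((1/186)*(-89/22))*(-7) = -89/4092*(-7) = 623/4092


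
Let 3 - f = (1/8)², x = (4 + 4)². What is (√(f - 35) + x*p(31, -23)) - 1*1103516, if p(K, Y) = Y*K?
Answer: -1149148 + I*√2049/8 ≈ -1.1491e+6 + 5.6582*I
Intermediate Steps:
p(K, Y) = K*Y
x = 64 (x = 8² = 64)
f = 191/64 (f = 3 - (1/8)² = 3 - (⅛)² = 3 - 1*1/64 = 3 - 1/64 = 191/64 ≈ 2.9844)
(√(f - 35) + x*p(31, -23)) - 1*1103516 = (√(191/64 - 35) + 64*(31*(-23))) - 1*1103516 = (√(-2049/64) + 64*(-713)) - 1103516 = (I*√2049/8 - 45632) - 1103516 = (-45632 + I*√2049/8) - 1103516 = -1149148 + I*√2049/8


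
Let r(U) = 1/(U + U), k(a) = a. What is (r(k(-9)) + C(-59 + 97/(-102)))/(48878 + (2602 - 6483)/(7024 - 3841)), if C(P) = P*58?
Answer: -1128932647/15868628886 ≈ -0.071142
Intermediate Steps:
r(U) = 1/(2*U)
C(P) = 58*P
(r(k(-9)) + C(-59 + 97/(-102)))/(48878 + (2602 - 6483)/(7024 - 3841)) = ((½)/(-9) + 58*(-59 + 97/(-102)))/(48878 + (2602 - 6483)/(7024 - 3841)) = ((½)*(-⅑) + 58*(-59 + 97*(-1/102)))/(48878 - 3881/3183) = (-1/18 + 58*(-59 - 97/102))/(48878 - 3881*1/3183) = (-1/18 + 58*(-6115/102))/(48878 - 3881/3183) = (-1/18 - 177335/51)/(155574793/3183) = -1064027/306*3183/155574793 = -1128932647/15868628886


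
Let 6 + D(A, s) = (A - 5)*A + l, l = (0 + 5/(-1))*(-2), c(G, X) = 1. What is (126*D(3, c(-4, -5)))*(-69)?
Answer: 17388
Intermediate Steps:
l = 10 (l = (0 + 5*(-1))*(-2) = (0 - 5)*(-2) = -5*(-2) = 10)
D(A, s) = 4 + A*(-5 + A) (D(A, s) = -6 + ((A - 5)*A + 10) = -6 + ((-5 + A)*A + 10) = -6 + (A*(-5 + A) + 10) = -6 + (10 + A*(-5 + A)) = 4 + A*(-5 + A))
(126*D(3, c(-4, -5)))*(-69) = (126*(4 + 3**2 - 5*3))*(-69) = (126*(4 + 9 - 15))*(-69) = (126*(-2))*(-69) = -252*(-69) = 17388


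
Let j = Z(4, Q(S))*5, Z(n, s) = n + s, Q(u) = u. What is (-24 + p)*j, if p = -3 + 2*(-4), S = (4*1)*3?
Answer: -2800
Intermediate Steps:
S = 12 (S = 4*3 = 12)
p = -11 (p = -3 - 8 = -11)
j = 80 (j = (4 + 12)*5 = 16*5 = 80)
(-24 + p)*j = (-24 - 11)*80 = -35*80 = -2800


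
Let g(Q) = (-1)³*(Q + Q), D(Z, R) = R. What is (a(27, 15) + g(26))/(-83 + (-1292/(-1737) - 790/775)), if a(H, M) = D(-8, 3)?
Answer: 13192515/22420691 ≈ 0.58841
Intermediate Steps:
a(H, M) = 3
g(Q) = -2*Q
(a(27, 15) + g(26))/(-83 + (-1292/(-1737) - 790/775)) = (3 - 2*26)/(-83 + (-1292/(-1737) - 790/775)) = (3 - 52)/(-83 + (-1292*(-1/1737) - 790*1/775)) = -49/(-83 + (1292/1737 - 158/155)) = -49/(-83 - 74186/269235) = -49/(-22420691/269235) = -49*(-269235/22420691) = 13192515/22420691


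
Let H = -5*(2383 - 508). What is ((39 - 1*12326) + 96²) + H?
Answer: -12446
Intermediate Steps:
H = -9375 (H = -5*1875 = -9375)
((39 - 1*12326) + 96²) + H = ((39 - 1*12326) + 96²) - 9375 = ((39 - 12326) + 9216) - 9375 = (-12287 + 9216) - 9375 = -3071 - 9375 = -12446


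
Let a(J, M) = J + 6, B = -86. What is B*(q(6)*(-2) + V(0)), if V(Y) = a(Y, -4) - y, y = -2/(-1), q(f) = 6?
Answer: 688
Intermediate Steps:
a(J, M) = 6 + J
y = 2 (y = -2*(-1) = 2)
V(Y) = 4 + Y (V(Y) = (6 + Y) - 1*2 = (6 + Y) - 2 = 4 + Y)
B*(q(6)*(-2) + V(0)) = -86*(6*(-2) + (4 + 0)) = -86*(-12 + 4) = -86*(-8) = 688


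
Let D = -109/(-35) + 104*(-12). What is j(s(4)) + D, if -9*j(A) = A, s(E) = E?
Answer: -392279/315 ≈ -1245.3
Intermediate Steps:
j(A) = -A/9
D = -43571/35 (D = -109*(-1/35) - 1248 = 109/35 - 1248 = -43571/35 ≈ -1244.9)
j(s(4)) + D = -⅑*4 - 43571/35 = -4/9 - 43571/35 = -392279/315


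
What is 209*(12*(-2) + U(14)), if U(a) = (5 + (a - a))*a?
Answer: 9614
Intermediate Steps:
U(a) = 5*a (U(a) = (5 + 0)*a = 5*a)
209*(12*(-2) + U(14)) = 209*(12*(-2) + 5*14) = 209*(-24 + 70) = 209*46 = 9614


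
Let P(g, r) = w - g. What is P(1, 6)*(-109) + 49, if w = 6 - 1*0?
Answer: -496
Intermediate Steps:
w = 6 (w = 6 + 0 = 6)
P(g, r) = 6 - g
P(1, 6)*(-109) + 49 = (6 - 1*1)*(-109) + 49 = (6 - 1)*(-109) + 49 = 5*(-109) + 49 = -545 + 49 = -496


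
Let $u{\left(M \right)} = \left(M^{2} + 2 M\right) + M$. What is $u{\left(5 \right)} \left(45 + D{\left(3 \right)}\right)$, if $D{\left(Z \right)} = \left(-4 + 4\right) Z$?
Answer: $1800$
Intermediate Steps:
$u{\left(M \right)} = M^{2} + 3 M$
$D{\left(Z \right)} = 0$ ($D{\left(Z \right)} = 0 Z = 0$)
$u{\left(5 \right)} \left(45 + D{\left(3 \right)}\right) = 5 \left(3 + 5\right) \left(45 + 0\right) = 5 \cdot 8 \cdot 45 = 40 \cdot 45 = 1800$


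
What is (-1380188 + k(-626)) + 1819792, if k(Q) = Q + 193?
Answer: 439171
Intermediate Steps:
k(Q) = 193 + Q
(-1380188 + k(-626)) + 1819792 = (-1380188 + (193 - 626)) + 1819792 = (-1380188 - 433) + 1819792 = -1380621 + 1819792 = 439171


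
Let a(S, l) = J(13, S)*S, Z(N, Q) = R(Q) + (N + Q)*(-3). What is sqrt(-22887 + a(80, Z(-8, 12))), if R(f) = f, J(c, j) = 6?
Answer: I*sqrt(22407) ≈ 149.69*I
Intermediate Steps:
Z(N, Q) = -3*N - 2*Q (Z(N, Q) = Q + (N + Q)*(-3) = Q + (-3*N - 3*Q) = -3*N - 2*Q)
a(S, l) = 6*S
sqrt(-22887 + a(80, Z(-8, 12))) = sqrt(-22887 + 6*80) = sqrt(-22887 + 480) = sqrt(-22407) = I*sqrt(22407)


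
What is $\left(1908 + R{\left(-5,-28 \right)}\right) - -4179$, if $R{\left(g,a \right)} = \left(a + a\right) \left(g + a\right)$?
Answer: $7935$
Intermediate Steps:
$R{\left(g,a \right)} = 2 a \left(a + g\right)$
$\left(1908 + R{\left(-5,-28 \right)}\right) - -4179 = \left(1908 + 2 \left(-28\right) \left(-28 - 5\right)\right) - -4179 = \left(1908 + 2 \left(-28\right) \left(-33\right)\right) + 4179 = \left(1908 + 1848\right) + 4179 = 3756 + 4179 = 7935$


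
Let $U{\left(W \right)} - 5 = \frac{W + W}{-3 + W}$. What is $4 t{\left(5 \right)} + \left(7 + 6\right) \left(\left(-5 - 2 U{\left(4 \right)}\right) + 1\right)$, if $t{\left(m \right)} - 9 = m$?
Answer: $-334$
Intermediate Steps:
$t{\left(m \right)} = 9 + m$
$U{\left(W \right)} = 5 + \frac{2 W}{-3 + W}$ ($U{\left(W \right)} = 5 + \frac{W + W}{-3 + W} = 5 + \frac{2 W}{-3 + W}$)
$4 t{\left(5 \right)} + \left(7 + 6\right) \left(\left(-5 - 2 U{\left(4 \right)}\right) + 1\right) = 4 \left(9 + 5\right) + \left(7 + 6\right) \left(\left(-5 - 2 \frac{-15 + 7 \cdot 4}{-3 + 4}\right) + 1\right) = 4 \cdot 14 + 13 \left(\left(-5 - 2 \frac{-15 + 28}{1}\right) + 1\right) = 56 + 13 \left(\left(-5 - 2 \cdot 1 \cdot 13\right) + 1\right) = 56 + 13 \left(\left(-5 - 26\right) + 1\right) = 56 + 13 \left(-31 + 1\right) = 56 + 13 \left(-30\right) = 56 - 390 = -334$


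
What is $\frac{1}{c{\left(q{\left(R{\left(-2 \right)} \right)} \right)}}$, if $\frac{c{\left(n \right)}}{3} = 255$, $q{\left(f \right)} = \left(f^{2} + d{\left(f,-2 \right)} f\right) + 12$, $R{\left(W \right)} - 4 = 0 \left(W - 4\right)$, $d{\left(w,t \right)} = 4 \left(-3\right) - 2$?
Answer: $\frac{1}{765} \approx 0.0013072$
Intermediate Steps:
$d{\left(w,t \right)} = -14$ ($d{\left(w,t \right)} = -12 - 2 = -14$)
$R{\left(W \right)} = 4$ ($R{\left(W \right)} = 4 + 0 \left(W - 4\right) = 4 + 0 \left(-4 + W\right) = 4 + 0 = 4$)
$q{\left(f \right)} = 12 + f^{2} - 14 f$ ($q{\left(f \right)} = \left(f^{2} - 14 f\right) + 12 = 12 + f^{2} - 14 f$)
$c{\left(n \right)} = 765$ ($c{\left(n \right)} = 3 \cdot 255 = 765$)
$\frac{1}{c{\left(q{\left(R{\left(-2 \right)} \right)} \right)}} = \frac{1}{765}$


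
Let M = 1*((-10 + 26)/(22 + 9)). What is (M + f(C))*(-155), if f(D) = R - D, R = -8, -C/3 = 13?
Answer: -4885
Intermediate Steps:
C = -39 (C = -3*13 = -39)
M = 16/31 (M = 1*(16/31) = 16/31 ≈ 0.51613)
f(D) = -8 - D
(M + f(C))*(-155) = (16/31 + (-8 - 1*(-39)))*(-155) = (16/31 + (-8 + 39))*(-155) = (16/31 + 31)*(-155) = (977/31)*(-155) = -4885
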